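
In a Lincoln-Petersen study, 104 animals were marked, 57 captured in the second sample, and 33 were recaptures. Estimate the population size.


N = M * C / R = 104 * 57 / 33 = 5928 / 33 = 179.64 ≈ 180

180 individuals


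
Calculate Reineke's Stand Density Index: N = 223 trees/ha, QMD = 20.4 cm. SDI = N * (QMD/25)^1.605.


QMD/25 = 20.4/25 = 0.816
(0.816)^1.605 = exp(1.605 * ln(0.816)) = exp(1.605 * (-0.203341)) = exp(-0.326362) = 0.721544
SDI = 223 * 0.721544 = 160.904 ≈ 161

161


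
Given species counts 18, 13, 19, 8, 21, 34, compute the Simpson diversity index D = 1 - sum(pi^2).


Total N = 18 + 13 + 19 + 8 + 21 + 34 = 113
Per-species terms:
  p = 18/113 = 0.159292; p^2 = 0.159292^2 = 0.025374
  p = 13/113 = 0.115044; p^2 = 0.115044^2 = 0.013235
  p = 19/113 = 0.168142; p^2 = 0.168142^2 = 0.028272
  p = 8/113 = 0.070796; p^2 = 0.070796^2 = 0.005012
  p = 21/113 = 0.185841; p^2 = 0.185841^2 = 0.034537
  p = 34/113 = 0.300885; p^2 = 0.300885^2 = 0.090532
sum(p^2) = 0.025374 + 0.013235 + 0.028272 + 0.005012 + 0.034537 + 0.090532 = 0.196962
D = 1 - 0.196962 = 0.803038 ≈ 0.8030

0.8030


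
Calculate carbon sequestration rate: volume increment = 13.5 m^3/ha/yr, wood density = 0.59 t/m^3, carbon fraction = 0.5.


C = 13.5 * 0.59 * 0.5 = 3.9825 ≈ 3.98 t C/ha/yr

3.98 t C/ha/yr


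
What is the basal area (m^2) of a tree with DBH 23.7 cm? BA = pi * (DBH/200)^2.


D/200 = 23.7/200 = 0.1185 m
(D/200)^2 = 0.1185^2 = 0.01404225
BA = 3.141593 * 0.01404225 = 0.0441150 ≈ 0.0441 m^2

0.0441 m^2


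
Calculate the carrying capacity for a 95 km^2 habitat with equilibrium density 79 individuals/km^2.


K = 79 * 95 = 7505 individuals

7505 individuals


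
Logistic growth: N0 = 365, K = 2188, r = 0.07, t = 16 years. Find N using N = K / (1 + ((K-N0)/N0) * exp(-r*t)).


(K - N0)/N0 = (2188 - 365)/365 = 1823/365 = 4.99452
r*t = 0.07 * 16 = 1.12; exp(-1.12) = 0.326280
4.99452 * 0.326280 = 1.62961
1 + 1.62961 = 2.62961
N = 2188 / 2.62961 = 832.063 ≈ 832

832


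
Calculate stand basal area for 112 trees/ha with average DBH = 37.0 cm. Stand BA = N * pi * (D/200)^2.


(D/200)^2 = (37.0/200)^2 = 0.185^2 = 0.034225
Individual BA = 3.141593 * 0.034225 = 0.107521 m^2
Stand BA = 112 * 0.107521 = 12.0424 ≈ 12.04 m^2/ha

12.04 m^2/ha


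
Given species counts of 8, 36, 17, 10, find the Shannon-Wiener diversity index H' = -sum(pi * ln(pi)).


Total N = 8 + 36 + 17 + 10 = 71
Per-species terms:
  p = 8/71 = 0.112676; ln(p) = -2.183239; p*ln(p) = 0.112676 * (-2.183239) = -0.245999
  p = 36/71 = 0.507042; ln(p) = -0.679161; p*ln(p) = 0.507042 * (-0.679161) = -0.344363
  p = 17/71 = 0.239437; ln(p) = -1.429465; p*ln(p) = 0.239437 * (-1.429465) = -0.342267
  p = 10/71 = 0.140845; ln(p) = -1.960095; p*ln(p) = 0.140845 * (-1.960095) = -0.276070
sum(p*ln(p)) = (-0.245999) + (-0.344363) + (-0.342267) + (-0.276070) = -1.208699
H' = -(-1.208699) = 1.208699 ≈ 1.2087

1.2087


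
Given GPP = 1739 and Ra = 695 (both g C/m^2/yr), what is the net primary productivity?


NPP = GPP - Ra = 1739 - 695 = 1044 g C/m^2/yr

1044 g C/m^2/yr


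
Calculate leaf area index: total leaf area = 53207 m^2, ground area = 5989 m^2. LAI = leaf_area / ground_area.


LAI = 53207 / 5989 = 8.8841 ≈ 8.88

8.88


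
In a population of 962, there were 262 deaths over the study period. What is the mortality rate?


Mortality rate = 262 / 962 = 0.272349 ≈ 0.2723

0.2723


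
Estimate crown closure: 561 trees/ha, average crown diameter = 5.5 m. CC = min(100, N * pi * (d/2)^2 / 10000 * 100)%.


(d/2)^2 = (5.5/2)^2 = 2.75^2 = 7.5625
Crown area = 3.141593 * 7.5625 = 23.7583 m^2
N * area / 10000 * 100 = 561 * 23.7583 / 10000 * 100 = 133.284
CC = min(100, 133.284) = 100%

100%


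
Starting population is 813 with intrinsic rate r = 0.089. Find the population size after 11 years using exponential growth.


r*t = 0.089 * 11 = 0.979
exp(0.979) = 2.66179
N = 813 * 2.66179 = 2164.04 ≈ 2164

2164


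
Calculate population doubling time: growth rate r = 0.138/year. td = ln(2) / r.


td = ln(2) / 0.138 = 0.693147 / 0.138 = 5.02280 ≈ 5.0 years

5.0 years


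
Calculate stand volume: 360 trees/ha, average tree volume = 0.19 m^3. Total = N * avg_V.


V_stand = 360 * 0.19 = 68.4 m^3/ha

68.4 m^3/ha


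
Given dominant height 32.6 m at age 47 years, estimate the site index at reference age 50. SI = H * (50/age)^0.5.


50/47 = 1.06383
(1.06383)^0.5 = 1.03142
SI = 32.6 * 1.03142 = 33.6243 ≈ 33.6 m

33.6 m


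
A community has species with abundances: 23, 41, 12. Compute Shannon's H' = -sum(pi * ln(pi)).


Total N = 23 + 41 + 12 = 76
Per-species terms:
  p = 23/76 = 0.302632; ln(p) = -1.195238; p*ln(p) = 0.302632 * (-1.195238) = -0.361717
  p = 41/76 = 0.539474; ln(p) = -0.617161; p*ln(p) = 0.539474 * (-0.617161) = -0.332942
  p = 12/76 = 0.157895; ln(p) = -1.845825; p*ln(p) = 0.157895 * (-1.845825) = -0.291447
sum(p*ln(p)) = (-0.361717) + (-0.332942) + (-0.291447) = -0.986106
H' = -(-0.986106) = 0.986106 ≈ 0.9861

0.9861


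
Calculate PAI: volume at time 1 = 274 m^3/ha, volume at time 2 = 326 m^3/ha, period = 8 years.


PAI = (V2 - V1) / period = (326 - 274) / 8 = 52 / 8 = 6.50 m^3/ha/yr

6.50 m^3/ha/yr


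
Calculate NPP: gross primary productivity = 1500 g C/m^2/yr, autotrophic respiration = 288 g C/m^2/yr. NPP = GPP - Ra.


NPP = GPP - Ra = 1500 - 288 = 1212 g C/m^2/yr

1212 g C/m^2/yr


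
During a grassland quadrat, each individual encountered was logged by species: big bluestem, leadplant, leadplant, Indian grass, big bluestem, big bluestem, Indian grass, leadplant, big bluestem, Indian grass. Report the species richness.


Total individuals logged = 10
Distinct species (count of individuals): big bluestem (4), leadplant (3), Indian grass (3)
Species richness = number of distinct species = 3

3


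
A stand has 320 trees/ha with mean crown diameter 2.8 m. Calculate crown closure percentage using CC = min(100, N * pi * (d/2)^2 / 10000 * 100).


(d/2)^2 = (2.8/2)^2 = 1.4^2 = 1.96
Crown area = 3.141593 * 1.96 = 6.15752 m^2
N * area / 10000 * 100 = 320 * 6.15752 / 10000 * 100 = 19.7041
CC = min(100, 19.7041) = 19.7041 ≈ 19.7%

19.7%


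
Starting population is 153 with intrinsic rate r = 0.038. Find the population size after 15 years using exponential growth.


r*t = 0.038 * 15 = 0.57
exp(0.57) = 1.76827
N = 153 * 1.76827 = 270.545 ≈ 271

271


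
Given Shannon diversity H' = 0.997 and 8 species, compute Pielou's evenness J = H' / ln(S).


ln(8) = 2.07944
J = H' / ln(S) = 0.997 / 2.07944 = 0.479456 ≈ 0.4795

0.4795


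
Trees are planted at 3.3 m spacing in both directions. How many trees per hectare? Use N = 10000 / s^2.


N = 10000 / 3.3^2 = 10000 / 10.89 = 918.274 ≈ 918 trees/ha

918 trees/ha


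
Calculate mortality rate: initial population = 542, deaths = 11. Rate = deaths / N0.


Mortality rate = 11 / 542 = 0.020295 ≈ 0.0203

0.0203


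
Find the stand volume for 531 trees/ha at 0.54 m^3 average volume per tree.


V_stand = 531 * 0.54 = 286.74 ≈ 286.7 m^3/ha

286.7 m^3/ha


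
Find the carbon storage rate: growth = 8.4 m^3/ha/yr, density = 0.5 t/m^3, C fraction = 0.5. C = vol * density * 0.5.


C = 8.4 * 0.5 * 0.5 = 2.10 t C/ha/yr

2.10 t C/ha/yr


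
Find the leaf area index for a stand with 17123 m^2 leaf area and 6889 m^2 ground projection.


LAI = 17123 / 6889 = 2.4856 ≈ 2.49

2.49


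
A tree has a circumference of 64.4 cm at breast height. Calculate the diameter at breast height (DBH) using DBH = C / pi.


DBH = C / pi = 64.4 / 3.141593 = 20.4992 ≈ 20.50 cm

20.50 cm


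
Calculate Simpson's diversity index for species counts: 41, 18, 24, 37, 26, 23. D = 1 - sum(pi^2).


Total N = 41 + 18 + 24 + 37 + 26 + 23 = 169
Per-species terms:
  p = 41/169 = 0.242604; p^2 = 0.242604^2 = 0.058857
  p = 18/169 = 0.106509; p^2 = 0.106509^2 = 0.011344
  p = 24/169 = 0.142012; p^2 = 0.142012^2 = 0.020167
  p = 37/169 = 0.218935; p^2 = 0.218935^2 = 0.047933
  p = 26/169 = 0.153846; p^2 = 0.153846^2 = 0.023669
  p = 23/169 = 0.136095; p^2 = 0.136095^2 = 0.018522
sum(p^2) = 0.058857 + 0.011344 + 0.020167 + 0.047933 + 0.023669 + 0.018522 = 0.180492
D = 1 - 0.180492 = 0.819508 ≈ 0.8195

0.8195


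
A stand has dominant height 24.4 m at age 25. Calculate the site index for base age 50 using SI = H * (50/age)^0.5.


50/25 = 2.00000
(2.00000)^0.5 = 1.41421
SI = 24.4 * 1.41421 = 34.5067 ≈ 34.5 m

34.5 m


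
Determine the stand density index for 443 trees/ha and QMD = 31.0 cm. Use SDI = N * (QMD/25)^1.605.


QMD/25 = 31.0/25 = 1.24
(1.24)^1.605 = exp(1.605 * ln(1.24)) = exp(1.605 * 0.215111) = exp(0.345253) = 1.41235
SDI = 443 * 1.41235 = 625.671 ≈ 626

626


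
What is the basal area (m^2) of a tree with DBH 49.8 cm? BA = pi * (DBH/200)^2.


D/200 = 49.8/200 = 0.249 m
(D/200)^2 = 0.249^2 = 0.062001
BA = 3.141593 * 0.062001 = 0.194782 ≈ 0.1948 m^2

0.1948 m^2


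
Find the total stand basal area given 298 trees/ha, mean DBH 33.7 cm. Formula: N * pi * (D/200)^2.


(D/200)^2 = (33.7/200)^2 = 0.1685^2 = 0.02839225
Individual BA = 3.141593 * 0.02839225 = 0.0891969 m^2
Stand BA = 298 * 0.0891969 = 26.5807 ≈ 26.58 m^2/ha

26.58 m^2/ha


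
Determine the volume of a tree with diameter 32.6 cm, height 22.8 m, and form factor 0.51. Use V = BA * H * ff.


(D/200)^2 = (32.6/200)^2 = 0.163^2 = 0.026569
BA = 3.141593 * 0.026569 = 0.0834690 m^2
V = 0.0834690 * 22.8 * 0.51 = 0.970578 ≈ 0.971 m^3

0.971 m^3


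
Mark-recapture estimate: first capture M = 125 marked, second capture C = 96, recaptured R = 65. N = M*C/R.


N = M * C / R = 125 * 96 / 65 = 12000 / 65 = 184.62 ≈ 185

185 individuals


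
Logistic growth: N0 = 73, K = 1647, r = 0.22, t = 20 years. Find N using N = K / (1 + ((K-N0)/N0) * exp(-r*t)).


(K - N0)/N0 = (1647 - 73)/73 = 1574/73 = 21.5616
r*t = 0.22 * 20 = 4.4; exp(-4.4) = 0.0122773
21.5616 * 0.0122773 = 0.264718
1 + 0.264718 = 1.26472
N = 1647 / 1.26472 = 1302.26 ≈ 1302

1302


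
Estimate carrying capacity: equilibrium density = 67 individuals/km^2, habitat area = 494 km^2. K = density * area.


K = 67 * 494 = 33098 individuals

33098 individuals


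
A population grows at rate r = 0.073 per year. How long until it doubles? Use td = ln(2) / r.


td = ln(2) / 0.073 = 0.693147 / 0.073 = 9.49516 ≈ 9.5 years

9.5 years


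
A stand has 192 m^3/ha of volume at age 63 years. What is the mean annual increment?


MAI = 192 / 63 = 3.0476 ≈ 3.05 m^3/ha/yr

3.05 m^3/ha/yr


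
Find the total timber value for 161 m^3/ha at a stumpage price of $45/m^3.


Value = 161 * 45 = $7245/ha

$7245/ha


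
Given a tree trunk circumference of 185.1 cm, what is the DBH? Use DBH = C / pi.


DBH = C / pi = 185.1 / 3.141593 = 58.9192 ≈ 58.92 cm

58.92 cm


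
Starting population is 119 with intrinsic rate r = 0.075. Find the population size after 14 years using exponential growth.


r*t = 0.075 * 14 = 1.05
exp(1.05) = 2.85765
N = 119 * 2.85765 = 340.060 ≈ 340

340


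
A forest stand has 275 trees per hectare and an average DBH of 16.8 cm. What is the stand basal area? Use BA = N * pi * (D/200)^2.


(D/200)^2 = (16.8/200)^2 = 0.084^2 = 0.007056
Individual BA = 3.141593 * 0.007056 = 0.0221671 m^2
Stand BA = 275 * 0.0221671 = 6.09595 ≈ 6.10 m^2/ha

6.10 m^2/ha


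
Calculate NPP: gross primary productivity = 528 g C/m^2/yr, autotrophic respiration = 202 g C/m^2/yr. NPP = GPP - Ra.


NPP = GPP - Ra = 528 - 202 = 326 g C/m^2/yr

326 g C/m^2/yr


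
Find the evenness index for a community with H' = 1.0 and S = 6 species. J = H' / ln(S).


ln(6) = 1.79176
J = H' / ln(S) = 1.0 / 1.79176 = 0.558110 ≈ 0.5581

0.5581


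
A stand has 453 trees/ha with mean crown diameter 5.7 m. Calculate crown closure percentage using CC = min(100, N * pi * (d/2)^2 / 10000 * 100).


(d/2)^2 = (5.7/2)^2 = 2.85^2 = 8.1225
Crown area = 3.141593 * 8.1225 = 25.5176 m^2
N * area / 10000 * 100 = 453 * 25.5176 / 10000 * 100 = 115.595
CC = min(100, 115.595) = 100%

100%


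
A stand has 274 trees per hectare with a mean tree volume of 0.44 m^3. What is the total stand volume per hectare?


V_stand = 274 * 0.44 = 120.56 ≈ 120.6 m^3/ha

120.6 m^3/ha


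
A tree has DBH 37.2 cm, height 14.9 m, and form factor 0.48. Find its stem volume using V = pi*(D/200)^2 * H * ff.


(D/200)^2 = (37.2/200)^2 = 0.186^2 = 0.034596
BA = 3.141593 * 0.034596 = 0.108687 m^2
V = 0.108687 * 14.9 * 0.48 = 0.777329 ≈ 0.777 m^3

0.777 m^3


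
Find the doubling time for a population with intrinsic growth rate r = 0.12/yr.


td = ln(2) / 0.12 = 0.693147 / 0.12 = 5.77623 ≈ 5.8 years

5.8 years


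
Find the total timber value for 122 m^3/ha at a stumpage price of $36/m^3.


Value = 122 * 36 = $4392/ha

$4392/ha


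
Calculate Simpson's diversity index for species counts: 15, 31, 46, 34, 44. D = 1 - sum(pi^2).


Total N = 15 + 31 + 46 + 34 + 44 = 170
Per-species terms:
  p = 15/170 = 0.088235; p^2 = 0.088235^2 = 0.007785
  p = 31/170 = 0.182353; p^2 = 0.182353^2 = 0.033253
  p = 46/170 = 0.270588; p^2 = 0.270588^2 = 0.073218
  p = 34/170 = 0.200000; p^2 = 0.200000^2 = 0.040000
  p = 44/170 = 0.258824; p^2 = 0.258824^2 = 0.066990
sum(p^2) = 0.007785 + 0.033253 + 0.073218 + 0.040000 + 0.066990 = 0.221246
D = 1 - 0.221246 = 0.778754 ≈ 0.7788

0.7788


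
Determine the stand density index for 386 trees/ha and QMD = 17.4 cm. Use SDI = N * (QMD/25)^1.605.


QMD/25 = 17.4/25 = 0.696
(0.696)^1.605 = exp(1.605 * ln(0.696)) = exp(1.605 * (-0.362406)) = exp(-0.581662) = 0.558969
SDI = 386 * 0.558969 = 215.762 ≈ 216

216


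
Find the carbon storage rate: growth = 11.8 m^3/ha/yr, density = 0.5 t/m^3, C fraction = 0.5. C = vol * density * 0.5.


C = 11.8 * 0.5 * 0.5 = 2.95 t C/ha/yr

2.95 t C/ha/yr


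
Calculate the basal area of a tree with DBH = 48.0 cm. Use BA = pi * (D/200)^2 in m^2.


D/200 = 48.0/200 = 0.24 m
(D/200)^2 = 0.24^2 = 0.0576
BA = 3.141593 * 0.0576 = 0.180956 ≈ 0.1810 m^2

0.1810 m^2


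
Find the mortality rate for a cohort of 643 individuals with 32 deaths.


Mortality rate = 32 / 643 = 0.049767 ≈ 0.0498

0.0498


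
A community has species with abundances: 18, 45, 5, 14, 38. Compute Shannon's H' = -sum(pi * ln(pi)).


Total N = 18 + 45 + 5 + 14 + 38 = 120
Per-species terms:
  p = 18/120 = 0.150000; ln(p) = -1.897120; p*ln(p) = 0.150000 * (-1.897120) = -0.284568
  p = 45/120 = 0.375000; ln(p) = -0.980829; p*ln(p) = 0.375000 * (-0.980829) = -0.367811
  p = 5/120 = 0.041667; ln(p) = -3.178046; p*ln(p) = 0.041667 * (-3.178046) = -0.132420
  p = 14/120 = 0.116667; ln(p) = -2.148432; p*ln(p) = 0.116667 * (-2.148432) = -0.250651
  p = 38/120 = 0.316667; ln(p) = -1.149905; p*ln(p) = 0.316667 * (-1.149905) = -0.364137
sum(p*ln(p)) = (-0.284568) + (-0.367811) + (-0.132420) + (-0.250651) + (-0.364137) = -1.399587
H' = -(-1.399587) = 1.399587 ≈ 1.3996

1.3996


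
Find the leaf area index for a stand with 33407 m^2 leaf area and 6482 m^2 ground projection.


LAI = 33407 / 6482 = 5.1538 ≈ 5.15

5.15


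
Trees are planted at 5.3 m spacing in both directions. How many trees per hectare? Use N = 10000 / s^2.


N = 10000 / 5.3^2 = 10000 / 28.09 = 355.999 ≈ 356 trees/ha

356 trees/ha


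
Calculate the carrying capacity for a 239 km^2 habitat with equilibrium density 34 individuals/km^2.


K = 34 * 239 = 8126 individuals

8126 individuals


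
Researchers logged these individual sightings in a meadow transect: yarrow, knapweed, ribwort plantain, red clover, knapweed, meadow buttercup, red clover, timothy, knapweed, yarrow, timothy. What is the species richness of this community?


Total individuals logged = 11
Distinct species (count of individuals): yarrow (2), knapweed (3), ribwort plantain (1), red clover (2), meadow buttercup (1), timothy (2)
Species richness = number of distinct species = 6

6


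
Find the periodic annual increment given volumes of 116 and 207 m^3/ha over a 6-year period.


PAI = (V2 - V1) / period = (207 - 116) / 6 = 91 / 6 = 15.1667 ≈ 15.17 m^3/ha/yr

15.17 m^3/ha/yr


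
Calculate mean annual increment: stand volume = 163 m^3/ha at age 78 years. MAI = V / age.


MAI = 163 / 78 = 2.0897 ≈ 2.09 m^3/ha/yr

2.09 m^3/ha/yr


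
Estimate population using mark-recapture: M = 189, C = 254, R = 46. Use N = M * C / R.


N = M * C / R = 189 * 254 / 46 = 48006 / 46 = 1043.61 ≈ 1044

1044 individuals


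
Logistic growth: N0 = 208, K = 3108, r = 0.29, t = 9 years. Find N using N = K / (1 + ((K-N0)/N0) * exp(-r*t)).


(K - N0)/N0 = (3108 - 208)/208 = 2900/208 = 13.9423
r*t = 0.29 * 9 = 2.61; exp(-2.61) = 0.0735345
13.9423 * 0.0735345 = 1.02524
1 + 1.02524 = 2.02524
N = 3108 / 2.02524 = 1534.63 ≈ 1535

1535


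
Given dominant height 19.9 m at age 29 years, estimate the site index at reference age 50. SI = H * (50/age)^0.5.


50/29 = 1.72414
(1.72414)^0.5 = 1.31307
SI = 19.9 * 1.31307 = 26.1301 ≈ 26.1 m

26.1 m


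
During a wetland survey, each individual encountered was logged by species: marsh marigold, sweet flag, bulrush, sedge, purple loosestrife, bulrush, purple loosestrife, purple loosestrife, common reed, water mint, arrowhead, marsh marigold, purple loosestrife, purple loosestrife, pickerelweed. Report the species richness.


Total individuals logged = 15
Distinct species (count of individuals): marsh marigold (2), sweet flag (1), bulrush (2), sedge (1), purple loosestrife (5), common reed (1), water mint (1), arrowhead (1), pickerelweed (1)
Species richness = number of distinct species = 9

9


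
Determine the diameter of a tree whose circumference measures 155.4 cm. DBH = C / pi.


DBH = C / pi = 155.4 / 3.141593 = 49.4654 ≈ 49.47 cm

49.47 cm


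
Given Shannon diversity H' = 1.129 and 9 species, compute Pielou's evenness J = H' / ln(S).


ln(9) = 2.19722
J = H' / ln(S) = 1.129 / 2.19722 = 0.513831 ≈ 0.5138

0.5138


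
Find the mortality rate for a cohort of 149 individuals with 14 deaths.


Mortality rate = 14 / 149 = 0.093960 ≈ 0.0940

0.0940


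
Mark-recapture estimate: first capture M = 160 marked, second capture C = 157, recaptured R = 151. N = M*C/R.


N = M * C / R = 160 * 157 / 151 = 25120 / 151 = 166.36 ≈ 166

166 individuals


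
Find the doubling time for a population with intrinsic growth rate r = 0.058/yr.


td = ln(2) / 0.058 = 0.693147 / 0.058 = 11.9508 ≈ 12.0 years

12.0 years


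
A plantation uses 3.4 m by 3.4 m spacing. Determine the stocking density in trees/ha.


N = 10000 / 3.4^2 = 10000 / 11.56 = 865.052 ≈ 865 trees/ha

865 trees/ha


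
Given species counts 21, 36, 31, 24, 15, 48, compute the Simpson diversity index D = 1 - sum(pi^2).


Total N = 21 + 36 + 31 + 24 + 15 + 48 = 175
Per-species terms:
  p = 21/175 = 0.120000; p^2 = 0.120000^2 = 0.014400
  p = 36/175 = 0.205714; p^2 = 0.205714^2 = 0.042318
  p = 31/175 = 0.177143; p^2 = 0.177143^2 = 0.031380
  p = 24/175 = 0.137143; p^2 = 0.137143^2 = 0.018808
  p = 15/175 = 0.085714; p^2 = 0.085714^2 = 0.007347
  p = 48/175 = 0.274286; p^2 = 0.274286^2 = 0.075233
sum(p^2) = 0.014400 + 0.042318 + 0.031380 + 0.018808 + 0.007347 + 0.075233 = 0.189486
D = 1 - 0.189486 = 0.810514 ≈ 0.8105

0.8105


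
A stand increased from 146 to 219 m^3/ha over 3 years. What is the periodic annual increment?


PAI = (V2 - V1) / period = (219 - 146) / 3 = 73 / 3 = 24.3333 ≈ 24.33 m^3/ha/yr

24.33 m^3/ha/yr


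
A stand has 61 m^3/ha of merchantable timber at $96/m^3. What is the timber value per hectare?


Value = 61 * 96 = $5856/ha

$5856/ha


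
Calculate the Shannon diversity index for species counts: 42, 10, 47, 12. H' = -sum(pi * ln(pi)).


Total N = 42 + 10 + 47 + 12 = 111
Per-species terms:
  p = 42/111 = 0.378378; ln(p) = -0.971862; p*ln(p) = 0.378378 * (-0.971862) = -0.367731
  p = 10/111 = 0.090090; ln(p) = -2.406946; p*ln(p) = 0.090090 * (-2.406946) = -0.216842
  p = 47/111 = 0.423423; ln(p) = -0.859384; p*ln(p) = 0.423423 * (-0.859384) = -0.363883
  p = 12/111 = 0.108108; ln(p) = -2.224625; p*ln(p) = 0.108108 * (-2.224625) = -0.240500
sum(p*ln(p)) = (-0.367731) + (-0.216842) + (-0.363883) + (-0.240500) = -1.188956
H' = -(-1.188956) = 1.188956 ≈ 1.1890

1.1890


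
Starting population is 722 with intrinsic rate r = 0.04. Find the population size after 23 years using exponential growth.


r*t = 0.04 * 23 = 0.92
exp(0.92) = 2.50929
N = 722 * 2.50929 = 1811.71 ≈ 1812

1812


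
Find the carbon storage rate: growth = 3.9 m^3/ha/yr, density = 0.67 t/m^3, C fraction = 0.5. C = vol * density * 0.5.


C = 3.9 * 0.67 * 0.5 = 1.3065 ≈ 1.31 t C/ha/yr

1.31 t C/ha/yr


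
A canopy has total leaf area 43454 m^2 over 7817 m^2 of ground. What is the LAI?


LAI = 43454 / 7817 = 5.5589 ≈ 5.56

5.56


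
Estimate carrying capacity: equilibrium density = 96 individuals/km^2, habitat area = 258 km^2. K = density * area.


K = 96 * 258 = 24768 individuals

24768 individuals


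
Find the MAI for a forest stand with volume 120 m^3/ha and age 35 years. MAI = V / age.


MAI = 120 / 35 = 3.4286 ≈ 3.43 m^3/ha/yr

3.43 m^3/ha/yr


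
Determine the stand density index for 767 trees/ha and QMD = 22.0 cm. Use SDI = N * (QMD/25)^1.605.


QMD/25 = 22.0/25 = 0.88
(0.88)^1.605 = exp(1.605 * ln(0.88)) = exp(1.605 * (-0.127833)) = exp(-0.205172) = 0.814507
SDI = 767 * 0.814507 = 624.727 ≈ 625

625


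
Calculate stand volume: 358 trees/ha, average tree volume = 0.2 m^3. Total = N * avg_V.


V_stand = 358 * 0.2 = 71.6 m^3/ha

71.6 m^3/ha


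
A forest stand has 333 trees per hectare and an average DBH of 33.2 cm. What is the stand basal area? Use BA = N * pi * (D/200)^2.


(D/200)^2 = (33.2/200)^2 = 0.166^2 = 0.027556
Individual BA = 3.141593 * 0.027556 = 0.0865697 m^2
Stand BA = 333 * 0.0865697 = 28.8277 ≈ 28.83 m^2/ha

28.83 m^2/ha


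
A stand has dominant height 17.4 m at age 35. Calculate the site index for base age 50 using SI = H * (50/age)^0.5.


50/35 = 1.42857
(1.42857)^0.5 = 1.19523
SI = 17.4 * 1.19523 = 20.7970 ≈ 20.8 m

20.8 m


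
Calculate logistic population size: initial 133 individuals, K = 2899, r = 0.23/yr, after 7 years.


(K - N0)/N0 = (2899 - 133)/133 = 2766/133 = 20.7970
r*t = 0.23 * 7 = 1.61; exp(-1.61) = 0.199888
20.7970 * 0.199888 = 4.15707
1 + 4.15707 = 5.15707
N = 2899 / 5.15707 = 562.141 ≈ 562

562


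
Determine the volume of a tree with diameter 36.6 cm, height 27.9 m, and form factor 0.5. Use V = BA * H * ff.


(D/200)^2 = (36.6/200)^2 = 0.183^2 = 0.033489
BA = 3.141593 * 0.033489 = 0.105209 m^2
V = 0.105209 * 27.9 * 0.5 = 1.46767 ≈ 1.468 m^3

1.468 m^3


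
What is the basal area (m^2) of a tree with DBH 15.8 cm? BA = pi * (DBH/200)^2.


D/200 = 15.8/200 = 0.079 m
(D/200)^2 = 0.079^2 = 0.006241
BA = 3.141593 * 0.006241 = 0.0196067 ≈ 0.0196 m^2

0.0196 m^2


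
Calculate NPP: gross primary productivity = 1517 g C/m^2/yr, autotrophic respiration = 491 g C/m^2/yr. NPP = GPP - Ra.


NPP = GPP - Ra = 1517 - 491 = 1026 g C/m^2/yr

1026 g C/m^2/yr


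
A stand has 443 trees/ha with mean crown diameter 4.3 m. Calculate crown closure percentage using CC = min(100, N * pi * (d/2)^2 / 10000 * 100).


(d/2)^2 = (4.3/2)^2 = 2.15^2 = 4.6225
Crown area = 3.141593 * 4.6225 = 14.5220 m^2
N * area / 10000 * 100 = 443 * 14.5220 / 10000 * 100 = 64.3325
CC = min(100, 64.3325) = 64.3325 ≈ 64.3%

64.3%


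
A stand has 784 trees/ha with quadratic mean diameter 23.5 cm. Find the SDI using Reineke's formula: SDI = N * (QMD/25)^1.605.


QMD/25 = 23.5/25 = 0.94
(0.94)^1.605 = exp(1.605 * ln(0.94)) = exp(1.605 * (-0.0618754)) = exp(-0.0993100) = 0.905462
SDI = 784 * 0.905462 = 709.882 ≈ 710

710


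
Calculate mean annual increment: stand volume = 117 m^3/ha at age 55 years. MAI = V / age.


MAI = 117 / 55 = 2.1273 ≈ 2.13 m^3/ha/yr

2.13 m^3/ha/yr


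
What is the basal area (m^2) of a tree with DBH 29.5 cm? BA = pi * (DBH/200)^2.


D/200 = 29.5/200 = 0.1475 m
(D/200)^2 = 0.1475^2 = 0.02175625
BA = 3.141593 * 0.02175625 = 0.0683493 ≈ 0.0683 m^2

0.0683 m^2


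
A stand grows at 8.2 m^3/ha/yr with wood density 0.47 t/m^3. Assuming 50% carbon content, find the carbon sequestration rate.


C = 8.2 * 0.47 * 0.5 = 1.927 ≈ 1.93 t C/ha/yr

1.93 t C/ha/yr


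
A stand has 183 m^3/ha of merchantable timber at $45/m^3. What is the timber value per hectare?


Value = 183 * 45 = $8235/ha

$8235/ha


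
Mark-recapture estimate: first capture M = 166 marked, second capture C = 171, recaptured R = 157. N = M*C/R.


N = M * C / R = 166 * 171 / 157 = 28386 / 157 = 180.80 ≈ 181

181 individuals


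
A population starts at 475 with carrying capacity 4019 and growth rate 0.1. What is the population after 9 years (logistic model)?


(K - N0)/N0 = (4019 - 475)/475 = 3544/475 = 7.46105
r*t = 0.1 * 9 = 0.9; exp(-0.9) = 0.406570
7.46105 * 0.406570 = 3.03344
1 + 3.03344 = 4.03344
N = 4019 / 4.03344 = 996.420 ≈ 996

996


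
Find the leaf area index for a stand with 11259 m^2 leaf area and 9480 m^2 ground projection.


LAI = 11259 / 9480 = 1.1877 ≈ 1.19

1.19


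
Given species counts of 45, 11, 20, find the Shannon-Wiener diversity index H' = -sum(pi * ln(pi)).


Total N = 45 + 11 + 20 = 76
Per-species terms:
  p = 45/76 = 0.592105; ln(p) = -0.524071; p*ln(p) = 0.592105 * (-0.524071) = -0.310305
  p = 11/76 = 0.144737; ln(p) = -1.932837; p*ln(p) = 0.144737 * (-1.932837) = -0.279753
  p = 20/76 = 0.263158; ln(p) = -1.335001; p*ln(p) = 0.263158 * (-1.335001) = -0.351316
sum(p*ln(p)) = (-0.310305) + (-0.279753) + (-0.351316) = -0.941374
H' = -(-0.941374) = 0.941374 ≈ 0.9414

0.9414


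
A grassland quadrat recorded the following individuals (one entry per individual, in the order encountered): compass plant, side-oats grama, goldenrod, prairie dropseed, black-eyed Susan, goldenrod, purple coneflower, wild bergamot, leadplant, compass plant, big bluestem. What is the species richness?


Total individuals logged = 11
Distinct species (count of individuals): compass plant (2), side-oats grama (1), goldenrod (2), prairie dropseed (1), black-eyed Susan (1), purple coneflower (1), wild bergamot (1), leadplant (1), big bluestem (1)
Species richness = number of distinct species = 9

9


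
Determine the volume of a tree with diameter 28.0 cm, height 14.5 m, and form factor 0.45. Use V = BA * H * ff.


(D/200)^2 = (28.0/200)^2 = 0.14^2 = 0.0196
BA = 3.141593 * 0.0196 = 0.0615752 m^2
V = 0.0615752 * 14.5 * 0.45 = 0.401778 ≈ 0.402 m^3

0.402 m^3


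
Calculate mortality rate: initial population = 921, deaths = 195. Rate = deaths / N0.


Mortality rate = 195 / 921 = 0.211726 ≈ 0.2117

0.2117


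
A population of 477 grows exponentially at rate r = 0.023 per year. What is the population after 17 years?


r*t = 0.023 * 17 = 0.391
exp(0.391) = 1.47846
N = 477 * 1.47846 = 705.225 ≈ 705

705


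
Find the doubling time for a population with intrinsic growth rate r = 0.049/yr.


td = ln(2) / 0.049 = 0.693147 / 0.049 = 14.1459 ≈ 14.1 years

14.1 years


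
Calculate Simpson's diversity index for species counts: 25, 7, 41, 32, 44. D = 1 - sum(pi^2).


Total N = 25 + 7 + 41 + 32 + 44 = 149
Per-species terms:
  p = 25/149 = 0.167785; p^2 = 0.167785^2 = 0.028152
  p = 7/149 = 0.046980; p^2 = 0.046980^2 = 0.002207
  p = 41/149 = 0.275168; p^2 = 0.275168^2 = 0.075717
  p = 32/149 = 0.214765; p^2 = 0.214765^2 = 0.046124
  p = 44/149 = 0.295302; p^2 = 0.295302^2 = 0.087203
sum(p^2) = 0.028152 + 0.002207 + 0.075717 + 0.046124 + 0.087203 = 0.239403
D = 1 - 0.239403 = 0.760597 ≈ 0.7606

0.7606


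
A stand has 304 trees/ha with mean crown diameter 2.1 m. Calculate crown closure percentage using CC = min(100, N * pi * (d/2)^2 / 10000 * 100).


(d/2)^2 = (2.1/2)^2 = 1.05^2 = 1.1025
Crown area = 3.141593 * 1.1025 = 3.46361 m^2
N * area / 10000 * 100 = 304 * 3.46361 / 10000 * 100 = 10.5294
CC = min(100, 10.5294) = 10.5294 ≈ 10.5%

10.5%


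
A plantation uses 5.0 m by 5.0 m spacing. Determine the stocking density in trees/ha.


N = 10000 / 5.0^2 = 10000 / 25 = 400.000 ≈ 400 trees/ha

400 trees/ha


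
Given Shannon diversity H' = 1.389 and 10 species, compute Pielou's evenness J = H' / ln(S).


ln(10) = 2.30259
J = H' / ln(S) = 1.389 / 2.30259 = 0.603234 ≈ 0.6032

0.6032


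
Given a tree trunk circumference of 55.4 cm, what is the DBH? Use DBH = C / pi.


DBH = C / pi = 55.4 / 3.141593 = 17.6344 ≈ 17.63 cm

17.63 cm


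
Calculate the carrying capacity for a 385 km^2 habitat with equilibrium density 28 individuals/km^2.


K = 28 * 385 = 10780 individuals

10780 individuals


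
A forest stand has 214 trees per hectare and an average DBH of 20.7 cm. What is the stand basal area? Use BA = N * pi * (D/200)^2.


(D/200)^2 = (20.7/200)^2 = 0.1035^2 = 0.01071225
Individual BA = 3.141593 * 0.01071225 = 0.0336535 m^2
Stand BA = 214 * 0.0336535 = 7.20185 ≈ 7.20 m^2/ha

7.20 m^2/ha


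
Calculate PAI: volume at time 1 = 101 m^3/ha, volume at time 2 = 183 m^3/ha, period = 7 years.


PAI = (V2 - V1) / period = (183 - 101) / 7 = 82 / 7 = 11.7143 ≈ 11.71 m^3/ha/yr

11.71 m^3/ha/yr


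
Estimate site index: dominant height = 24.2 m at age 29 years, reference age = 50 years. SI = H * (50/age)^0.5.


50/29 = 1.72414
(1.72414)^0.5 = 1.31307
SI = 24.2 * 1.31307 = 31.7763 ≈ 31.8 m

31.8 m


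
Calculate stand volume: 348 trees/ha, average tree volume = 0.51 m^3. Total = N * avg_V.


V_stand = 348 * 0.51 = 177.48 ≈ 177.5 m^3/ha

177.5 m^3/ha


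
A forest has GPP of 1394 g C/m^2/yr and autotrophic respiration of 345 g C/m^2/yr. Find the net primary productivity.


NPP = GPP - Ra = 1394 - 345 = 1049 g C/m^2/yr

1049 g C/m^2/yr


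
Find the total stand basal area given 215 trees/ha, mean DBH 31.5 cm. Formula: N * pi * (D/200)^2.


(D/200)^2 = (31.5/200)^2 = 0.1575^2 = 0.02480625
Individual BA = 3.141593 * 0.02480625 = 0.0779311 m^2
Stand BA = 215 * 0.0779311 = 16.7552 ≈ 16.76 m^2/ha

16.76 m^2/ha


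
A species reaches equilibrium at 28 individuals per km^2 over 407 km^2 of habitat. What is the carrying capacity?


K = 28 * 407 = 11396 individuals

11396 individuals


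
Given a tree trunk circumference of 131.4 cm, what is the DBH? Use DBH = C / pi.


DBH = C / pi = 131.4 / 3.141593 = 41.8259 ≈ 41.83 cm

41.83 cm


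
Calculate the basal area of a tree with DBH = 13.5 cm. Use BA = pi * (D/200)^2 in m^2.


D/200 = 13.5/200 = 0.0675 m
(D/200)^2 = 0.0675^2 = 0.00455625
BA = 3.141593 * 0.00455625 = 0.0143139 ≈ 0.0143 m^2

0.0143 m^2


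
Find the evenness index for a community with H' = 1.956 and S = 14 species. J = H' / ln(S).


ln(14) = 2.63906
J = H' / ln(S) = 1.956 / 2.63906 = 0.741173 ≈ 0.7412

0.7412


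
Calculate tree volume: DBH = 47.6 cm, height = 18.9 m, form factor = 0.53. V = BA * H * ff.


(D/200)^2 = (47.6/200)^2 = 0.238^2 = 0.056644
BA = 3.141593 * 0.056644 = 0.177952 m^2
V = 0.177952 * 18.9 * 0.53 = 1.78255 ≈ 1.783 m^3

1.783 m^3


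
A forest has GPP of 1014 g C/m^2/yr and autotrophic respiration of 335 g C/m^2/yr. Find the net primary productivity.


NPP = GPP - Ra = 1014 - 335 = 679 g C/m^2/yr

679 g C/m^2/yr


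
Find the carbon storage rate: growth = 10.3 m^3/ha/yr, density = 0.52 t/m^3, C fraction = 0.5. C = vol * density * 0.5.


C = 10.3 * 0.52 * 0.5 = 2.678 ≈ 2.68 t C/ha/yr

2.68 t C/ha/yr


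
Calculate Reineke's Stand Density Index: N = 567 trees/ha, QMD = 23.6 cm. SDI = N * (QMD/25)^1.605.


QMD/25 = 23.6/25 = 0.944
(0.944)^1.605 = exp(1.605 * ln(0.944)) = exp(1.605 * (-0.0576291)) = exp(-0.0924947) = 0.911654
SDI = 567 * 0.911654 = 516.908 ≈ 517

517


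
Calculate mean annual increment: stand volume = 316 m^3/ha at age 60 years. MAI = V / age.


MAI = 316 / 60 = 5.2667 ≈ 5.27 m^3/ha/yr

5.27 m^3/ha/yr


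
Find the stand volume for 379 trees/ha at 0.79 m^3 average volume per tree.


V_stand = 379 * 0.79 = 299.41 ≈ 299.4 m^3/ha

299.4 m^3/ha


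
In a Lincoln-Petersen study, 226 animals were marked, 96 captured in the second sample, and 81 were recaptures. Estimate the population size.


N = M * C / R = 226 * 96 / 81 = 21696 / 81 = 267.85 ≈ 268

268 individuals


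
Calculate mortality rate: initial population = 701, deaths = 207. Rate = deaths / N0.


Mortality rate = 207 / 701 = 0.295292 ≈ 0.2953

0.2953


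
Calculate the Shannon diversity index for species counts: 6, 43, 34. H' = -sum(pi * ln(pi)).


Total N = 6 + 43 + 34 = 83
Per-species terms:
  p = 6/83 = 0.072289; ln(p) = -2.627083; p*ln(p) = 0.072289 * (-2.627083) = -0.189909
  p = 43/83 = 0.518072; ln(p) = -0.657641; p*ln(p) = 0.518072 * (-0.657641) = -0.340705
  p = 34/83 = 0.409639; ln(p) = -0.892479; p*ln(p) = 0.409639 * (-0.892479) = -0.365594
sum(p*ln(p)) = (-0.189909) + (-0.340705) + (-0.365594) = -0.896208
H' = -(-0.896208) = 0.896208 ≈ 0.8962

0.8962


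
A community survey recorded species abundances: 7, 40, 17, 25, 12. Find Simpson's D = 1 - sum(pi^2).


Total N = 7 + 40 + 17 + 25 + 12 = 101
Per-species terms:
  p = 7/101 = 0.069307; p^2 = 0.069307^2 = 0.004803
  p = 40/101 = 0.396040; p^2 = 0.396040^2 = 0.156848
  p = 17/101 = 0.168317; p^2 = 0.168317^2 = 0.028331
  p = 25/101 = 0.247525; p^2 = 0.247525^2 = 0.061269
  p = 12/101 = 0.118812; p^2 = 0.118812^2 = 0.014116
sum(p^2) = 0.004803 + 0.156848 + 0.028331 + 0.061269 + 0.014116 = 0.265367
D = 1 - 0.265367 = 0.734633 ≈ 0.7346

0.7346


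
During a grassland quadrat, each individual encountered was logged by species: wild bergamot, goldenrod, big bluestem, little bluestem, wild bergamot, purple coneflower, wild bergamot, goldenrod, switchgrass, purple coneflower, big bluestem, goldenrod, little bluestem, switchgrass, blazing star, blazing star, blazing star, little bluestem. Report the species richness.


Total individuals logged = 18
Distinct species (count of individuals): wild bergamot (3), goldenrod (3), big bluestem (2), little bluestem (3), purple coneflower (2), switchgrass (2), blazing star (3)
Species richness = number of distinct species = 7

7


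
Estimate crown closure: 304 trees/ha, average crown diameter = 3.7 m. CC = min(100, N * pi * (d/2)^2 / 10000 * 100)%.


(d/2)^2 = (3.7/2)^2 = 1.85^2 = 3.4225
Crown area = 3.141593 * 3.4225 = 10.7521 m^2
N * area / 10000 * 100 = 304 * 10.7521 / 10000 * 100 = 32.6864
CC = min(100, 32.6864) = 32.6864 ≈ 32.7%

32.7%


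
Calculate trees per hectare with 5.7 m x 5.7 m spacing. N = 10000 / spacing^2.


N = 10000 / 5.7^2 = 10000 / 32.49 = 307.787 ≈ 308 trees/ha

308 trees/ha


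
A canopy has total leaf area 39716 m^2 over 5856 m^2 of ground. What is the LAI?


LAI = 39716 / 5856 = 6.7821 ≈ 6.78

6.78


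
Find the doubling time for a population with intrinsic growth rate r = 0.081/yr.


td = ln(2) / 0.081 = 0.693147 / 0.081 = 8.55737 ≈ 8.6 years

8.6 years


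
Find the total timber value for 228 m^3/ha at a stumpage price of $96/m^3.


Value = 228 * 96 = $21888/ha

$21888/ha


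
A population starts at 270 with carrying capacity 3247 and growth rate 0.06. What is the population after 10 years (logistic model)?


(K - N0)/N0 = (3247 - 270)/270 = 2977/270 = 11.0259
r*t = 0.06 * 10 = 0.6; exp(-0.6) = 0.548812
11.0259 * 0.548812 = 6.05115
1 + 6.05115 = 7.05115
N = 3247 / 7.05115 = 460.492 ≈ 460

460


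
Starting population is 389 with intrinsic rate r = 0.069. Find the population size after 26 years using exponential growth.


r*t = 0.069 * 26 = 1.794
exp(1.794) = 6.01346
N = 389 * 6.01346 = 2339.24 ≈ 2339

2339


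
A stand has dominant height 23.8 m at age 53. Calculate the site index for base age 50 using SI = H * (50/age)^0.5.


50/53 = 0.943396
(0.943396)^0.5 = 0.971286
SI = 23.8 * 0.971286 = 23.1166 ≈ 23.1 m

23.1 m


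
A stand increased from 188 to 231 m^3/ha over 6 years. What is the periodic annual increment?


PAI = (V2 - V1) / period = (231 - 188) / 6 = 43 / 6 = 7.1667 ≈ 7.17 m^3/ha/yr

7.17 m^3/ha/yr


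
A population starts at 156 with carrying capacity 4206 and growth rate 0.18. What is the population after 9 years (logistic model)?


(K - N0)/N0 = (4206 - 156)/156 = 4050/156 = 25.9615
r*t = 0.18 * 9 = 1.62; exp(-1.62) = 0.197899
25.9615 * 0.197899 = 5.13775
1 + 5.13775 = 6.13775
N = 4206 / 6.13775 = 685.267 ≈ 685

685


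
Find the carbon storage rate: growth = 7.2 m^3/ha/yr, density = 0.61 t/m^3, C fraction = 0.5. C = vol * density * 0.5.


C = 7.2 * 0.61 * 0.5 = 2.196 ≈ 2.20 t C/ha/yr

2.20 t C/ha/yr


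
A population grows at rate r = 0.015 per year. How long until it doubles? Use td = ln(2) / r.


td = ln(2) / 0.015 = 0.693147 / 0.015 = 46.2098 ≈ 46.2 years

46.2 years


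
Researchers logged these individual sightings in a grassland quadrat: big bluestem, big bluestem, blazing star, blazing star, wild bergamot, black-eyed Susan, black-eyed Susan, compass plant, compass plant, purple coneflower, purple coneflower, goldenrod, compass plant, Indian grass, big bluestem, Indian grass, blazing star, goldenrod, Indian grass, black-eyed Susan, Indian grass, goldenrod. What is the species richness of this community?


Total individuals logged = 22
Distinct species (count of individuals): big bluestem (3), blazing star (3), wild bergamot (1), black-eyed Susan (3), compass plant (3), purple coneflower (2), goldenrod (3), Indian grass (4)
Species richness = number of distinct species = 8

8


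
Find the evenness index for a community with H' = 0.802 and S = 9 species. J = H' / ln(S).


ln(9) = 2.19722
J = H' / ln(S) = 0.802 / 2.19722 = 0.365007 ≈ 0.3650

0.3650


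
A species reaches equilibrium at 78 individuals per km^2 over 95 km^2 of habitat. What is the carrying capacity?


K = 78 * 95 = 7410 individuals

7410 individuals


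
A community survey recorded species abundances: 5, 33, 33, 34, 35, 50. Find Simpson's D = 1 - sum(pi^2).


Total N = 5 + 33 + 33 + 34 + 35 + 50 = 190
Per-species terms:
  p = 5/190 = 0.026316; p^2 = 0.026316^2 = 0.000693
  p = 33/190 = 0.173684; p^2 = 0.173684^2 = 0.030166
  p = 33/190 = 0.173684; p^2 = 0.173684^2 = 0.030166
  p = 34/190 = 0.178947; p^2 = 0.178947^2 = 0.032022
  p = 35/190 = 0.184211; p^2 = 0.184211^2 = 0.033934
  p = 50/190 = 0.263158; p^2 = 0.263158^2 = 0.069252
sum(p^2) = 0.000693 + 0.030166 + 0.030166 + 0.032022 + 0.033934 + 0.069252 = 0.196233
D = 1 - 0.196233 = 0.803767 ≈ 0.8038

0.8038


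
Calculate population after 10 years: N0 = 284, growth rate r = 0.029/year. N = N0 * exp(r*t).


r*t = 0.029 * 10 = 0.29
exp(0.29) = 1.33643
N = 284 * 1.33643 = 379.546 ≈ 380

380


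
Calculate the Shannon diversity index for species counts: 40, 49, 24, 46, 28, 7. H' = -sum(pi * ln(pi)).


Total N = 40 + 49 + 24 + 46 + 28 + 7 = 194
Per-species terms:
  p = 40/194 = 0.206186; ln(p) = -1.578977; p*ln(p) = 0.206186 * (-1.578977) = -0.325563
  p = 49/194 = 0.252577; ln(p) = -1.376039; p*ln(p) = 0.252577 * (-1.376039) = -0.347556
  p = 24/194 = 0.123711; ln(p) = -2.089807; p*ln(p) = 0.123711 * (-2.089807) = -0.258532
  p = 46/194 = 0.237113; ln(p) = -1.439218; p*ln(p) = 0.237113 * (-1.439218) = -0.341257
  p = 28/194 = 0.144330; ln(p) = -1.935653; p*ln(p) = 0.144330 * (-1.935653) = -0.279373
  p = 7/194 = 0.036082; ln(p) = -3.321961; p*ln(p) = 0.036082 * (-3.321961) = -0.119863
sum(p*ln(p)) = (-0.325563) + (-0.347556) + (-0.258532) + (-0.341257) + (-0.279373) + (-0.119863) = -1.672144
H' = -(-1.672144) = 1.672144 ≈ 1.6721

1.6721


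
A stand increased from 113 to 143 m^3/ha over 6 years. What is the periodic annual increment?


PAI = (V2 - V1) / period = (143 - 113) / 6 = 30 / 6 = 5.00 m^3/ha/yr

5.00 m^3/ha/yr


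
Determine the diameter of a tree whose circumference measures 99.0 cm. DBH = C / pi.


DBH = C / pi = 99.0 / 3.141593 = 31.5127 ≈ 31.51 cm

31.51 cm
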